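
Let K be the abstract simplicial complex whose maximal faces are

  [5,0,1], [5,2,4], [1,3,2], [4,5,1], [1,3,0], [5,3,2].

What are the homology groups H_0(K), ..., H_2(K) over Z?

H_0 ≅ Z,  H_1 ≅ Z,  H_2 = 0.

Take the total order 0 < 1 < 2 < 3 < 4 < 5 on the vertex set. Then K (dimension 2) consists of the simplices:

  0-simplices (6): [0], [1], [2], [3], [4], [5]
  1-simplices (12): [0,1], [0,3], [0,5], [1,2], [1,3], [1,4], [1,5], [2,3], [2,4], [2,5], [3,5], [4,5]
  2-simplices (6): [0,1,3], [0,1,5], [1,2,3], [1,4,5], [2,3,5], [2,4,5]

giving chain groups C_0 ≅ Z^6, C_1 ≅ Z^12, C_2 ≅ Z^6.

Boundary ∂_1: C_1 → C_0 maps an edge to its endpoints' difference, ∂[p,q] = q − p. For instance
  ∂[1,4] = [4] − [1].
This gives a 6×12 integer matrix of rank 5; reducing to Smith normal form yields diagonal entries (1,1,1,1,1).

The boundary map ∂_2: C_2 → C_1 acts by ∂[p,q,r] = [q,r] − [p,r] + [p,q]. For instance
  ∂[0,1,5] = [1,5] − [0,5] + [0,1],
  ∂[1,2,3] = [2,3] − [1,3] + [1,2].
The resulting 12×6 matrix has rank 6, and its Smith normal form has invariant factors (1,1,1,1,1,1).

Computing H_k = (kernel of ∂_k) / (image of ∂_{k+1}):

  H_0: rank C_0 − rank ∂_1 = 6 − 5 = 1, and the invariant factors of ∂_1 are all 1, so H_0 = Z.
  H_1: rank ker ∂_1 − rank ∂_2 = (12 − 5) − 6 = 1, and the invariant factors of ∂_2 are all 1, so H_1 = Z.
  H_2: rank ker ∂_2 − rank ∂_3 = (6 − 6) − 0 = 0, and there is no ∂_3, so H_2 = 0.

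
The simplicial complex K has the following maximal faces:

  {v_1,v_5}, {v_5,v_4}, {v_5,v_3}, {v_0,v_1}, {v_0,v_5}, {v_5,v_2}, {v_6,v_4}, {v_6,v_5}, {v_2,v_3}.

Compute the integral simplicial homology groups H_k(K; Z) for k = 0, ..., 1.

Order the vertices as v_0 < v_1 < v_2 < v_3 < v_4 < v_5 < v_6. Listing each simplex with vertices in this order, K has dimension 1 with simplices:

  0-simplices (7): [v_0], [v_1], [v_2], [v_3], [v_4], [v_5], [v_6]
  1-simplices (9): [v_0,v_1], [v_0,v_5], [v_1,v_5], [v_2,v_3], [v_2,v_5], [v_3,v_5], [v_4,v_5], [v_4,v_6], [v_5,v_6]

so the chain groups are C_0 ≅ Z^7, C_1 ≅ Z^9.

The boundary map ∂_1: C_1 → C_0 sends each edge [p,q] (with p < q) to q − p. For instance
  ∂[v_3,v_5] = [v_5] − [v_3].
The resulting 7×9 matrix has rank 6, and its Smith normal form has invariant factors (1,1,1,1,1,1).

Computing H_k = (kernel of ∂_k) / (image of ∂_{k+1}):

  H_0: rank C_0 − rank ∂_1 = 7 − 6 = 1, and the invariant factors of ∂_1 are all 1, so H_0 ≅ Z.
  H_1: rank ker ∂_1 − rank ∂_2 = (9 − 6) − 0 = 3, and there is no ∂_2, so H_1 ≅ Z^3.

(K is a triangulation of a wedge of 3 circles.)

H_0 ≅ Z,  H_1 ≅ Z^3.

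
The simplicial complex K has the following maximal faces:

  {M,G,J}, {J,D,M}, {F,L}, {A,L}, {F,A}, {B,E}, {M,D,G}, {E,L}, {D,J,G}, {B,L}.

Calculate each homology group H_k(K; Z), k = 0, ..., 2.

We work with the vertex ordering A < B < D < E < F < G < J < L < M. The simplices of K, each written with vertices in increasing order, are:

  0-simplices (9): A, B, D, E, F, G, J, L, M
  1-simplices (12): AF, AL, BE, BL, DG, DJ, DM, EL, FL, GJ, GM, JM
  2-simplices (4): DGJ, DGM, DJM, GJM

so the chain groups are C_0 ≅ Z^9, C_1 ≅ Z^12, C_2 ≅ Z^4.

∂_1: C_1 → C_0 sends each edge [p,q] (with p < q) to q − p. For instance
  ∂DM = M − D.
The resulting 9×12 matrix has rank 7, and its Smith normal form has invariant factors (1,1,1,1,1,1,1).

The boundary map ∂_2: C_2 → C_1 acts by ∂[p,q,r] = [q,r] − [p,r] + [p,q]. For instance
  ∂DGJ = GJ − DJ + DG,
  ∂DJM = JM − DM + DJ.
As a 12×4 matrix over Z this has rank 3, with invariant factors (1,1,1).

From H_k ≅ ker(∂_k) / im(∂_{k+1}) we obtain:

  H_0: rank C_0 − rank ∂_1 = 9 − 7 = 2, and the invariant factors of ∂_1 are all 1, so H_0 = Z^2.
  H_1: rank ker ∂_1 − rank ∂_2 = (12 − 7) − 3 = 2, and the invariant factors of ∂_2 are all 1, so H_1 = Z^2.
  H_2: rank ker ∂_2 − rank ∂_3 = (4 − 3) − 0 = 1, and there is no ∂_3, so H_2 = Z.

As a check, the Euler characteristic is 9 − 12 + 4 = 1, which agrees with 2 − 2 + 1 = 1.

H_0 = Z^2,  H_1 = Z^2,  H_2 = Z.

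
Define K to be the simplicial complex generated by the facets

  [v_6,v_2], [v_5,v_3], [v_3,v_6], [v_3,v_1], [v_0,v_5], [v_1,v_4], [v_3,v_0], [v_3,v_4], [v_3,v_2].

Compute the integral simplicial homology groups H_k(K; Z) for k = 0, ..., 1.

Take the total order v_0 < v_1 < v_2 < v_3 < v_4 < v_5 < v_6 on the vertex set. Then K (dimension 1) consists of the simplices:

  0-simplices (7): [v_0], [v_1], [v_2], [v_3], [v_4], [v_5], [v_6]
  1-simplices (9): [v_0,v_3], [v_0,v_5], [v_1,v_3], [v_1,v_4], [v_2,v_3], [v_2,v_6], [v_3,v_4], [v_3,v_5], [v_3,v_6]

so the chain groups are C_0 ≅ Z^7, C_1 ≅ Z^9.

∂_1: C_1 → C_0 maps an edge to its endpoints' difference, ∂[p,q] = q − p.
As a 7×9 matrix over Z this has rank 6, with invariant factors (1,1,1,1,1,1).

Reading off H_k = ker ∂_k / im ∂_{k+1}:

  H_0: rank C_0 − rank ∂_1 = 7 − 6 = 1, and the invariant factors of ∂_1 are all 1, so H_0 = Z.
  H_1: rank ker ∂_1 − rank ∂_2 = (9 − 6) − 0 = 3, and there is no ∂_2, so H_1 = Z^3.

As a check, the Euler characteristic is 7 − 9 = -2, which agrees with 1 − 3 = -2.

H_0 ≅ Z,  H_1 ≅ Z^3.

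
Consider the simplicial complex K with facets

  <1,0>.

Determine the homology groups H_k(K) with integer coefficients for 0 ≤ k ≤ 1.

H_0 = Z,  H_1 = 0.

Fix the vertex order 0 < 1 and write every simplex with vertices in increasing order. Then dim K = 1 and the simplices of K are:

  0-simplices (2): [0], [1]
  1-simplices (1): [0,1]

so the chain groups are C_0 ≅ Z^2, C_1 ≅ Z^1.

The boundary map ∂_1: C_1 → C_0 sends each edge [p,q] (with p < q) to q − p. For instance
  ∂[0,1] = [1] − [0].
The 2×1 boundary matrix has rank 1 and Smith normal form diag(1).

Now H_k = ker ∂_k / im ∂_{k+1}, so:

  H_0: rank C_0 − rank ∂_1 = 2 − 1 = 1, and the invariant factors of ∂_1 are all 1, so H_0 ≅ Z.
  H_1: rank ker ∂_1 − rank ∂_2 = (1 − 1) − 0 = 0, and there is no ∂_2, so H_1 ≅ 0.

(K is a triangulation of the 1-simplex.)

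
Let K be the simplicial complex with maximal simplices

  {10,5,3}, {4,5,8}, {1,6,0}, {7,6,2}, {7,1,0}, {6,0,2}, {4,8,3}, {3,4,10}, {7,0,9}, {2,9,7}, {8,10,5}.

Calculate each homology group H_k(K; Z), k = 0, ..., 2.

Order the vertices as 0 < 1 < 2 < 3 < 4 < 5 < 6 < 7 < 8 < 9 < 10. Listing each simplex with vertices in this order, K has dimension 2 with simplices:

  0-simplices (11): [0], [1], [2], [3], [4], [5], [6], [7], [8], [9], [10]
  1-simplices (22): [0,1], [0,2], [0,6], [0,7], [0,9], [1,6], [1,7], [2,6], [2,7], [2,9], [3,4], [3,5], [3,8], [3,10], [4,5], [4,8], [4,10], [5,8], [5,10], [6,7], [7,9], [8,10]
  2-simplices (11): [0,1,6], [0,1,7], [0,2,6], [0,7,9], [2,6,7], [2,7,9], [3,4,8], [3,4,10], [3,5,10], [4,5,8], [5,8,10]

giving chain groups C_0 ≅ Z^11, C_1 ≅ Z^22, C_2 ≅ Z^11.

The boundary map ∂_1: C_1 → C_0 maps an edge to its endpoints' difference, ∂[p,q] = q − p. For instance
  ∂[0,6] = [6] − [0].
The 11×22 boundary matrix has rank 9 and Smith normal form diag(1,1,1,1,1,1,1,1,1).

∂_2: C_2 → C_1 acts by ∂[p,q,r] = [q,r] − [p,r] + [p,q]. For instance
  ∂[4,5,8] = [5,8] − [4,8] + [4,5],
  ∂[2,6,7] = [6,7] − [2,7] + [2,6].
As a 22×11 matrix over Z this has rank 11, with invariant factors (1,1,1,1,1,1,1,1,1,1,1).

Computing H_k = (kernel of ∂_k) / (image of ∂_{k+1}):

  H_0: rank C_0 − rank ∂_1 = 11 − 9 = 2, and the invariant factors of ∂_1 are all 1, so H_0 ≅ Z^2.
  H_1: rank ker ∂_1 − rank ∂_2 = (22 − 9) − 11 = 2, and the invariant factors of ∂_2 are all 1, so H_1 ≅ Z^2.
  H_2: rank ker ∂_2 − rank ∂_3 = (11 − 11) − 0 = 0, and there is no ∂_3, so H_2 ≅ 0.

(K is a triangulation of the disjoint union of the Möbius band and the cylinder S^1 x I.)

H_0 = Z^2,  H_1 = Z^2,  H_2 = 0.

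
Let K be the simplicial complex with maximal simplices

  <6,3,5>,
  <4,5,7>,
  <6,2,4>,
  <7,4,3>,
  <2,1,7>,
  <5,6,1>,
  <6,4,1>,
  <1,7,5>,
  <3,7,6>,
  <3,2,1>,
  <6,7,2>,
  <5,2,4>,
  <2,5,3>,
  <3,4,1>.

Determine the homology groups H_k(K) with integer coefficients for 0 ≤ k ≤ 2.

Order the vertices as 1 < 2 < 3 < 4 < 5 < 6 < 7. Listing each simplex with vertices in this order, K has dimension 2 with simplices:

  0-simplices (7): [1], [2], [3], [4], [5], [6], [7]
  1-simplices (21): [1,2], [1,3], [1,4], [1,5], [1,6], [1,7], [2,3], [2,4], [2,5], [2,6], [2,7], [3,4], [3,5], [3,6], [3,7], [4,5], [4,6], [4,7], [5,6], [5,7], [6,7]
  2-simplices (14): [1,2,3], [1,2,7], [1,3,4], [1,4,6], [1,5,6], [1,5,7], [2,3,5], [2,4,5], [2,4,6], [2,6,7], [3,4,7], [3,5,6], [3,6,7], [4,5,7]

so the chain groups are C_0 ≅ Z^7, C_1 ≅ Z^21, C_2 ≅ Z^14.

The boundary map ∂_1: C_1 → C_0 maps an edge to its endpoints' difference, ∂[p,q] = q − p. For instance
  ∂[5,7] = [7] − [5].
The 7×21 boundary matrix has rank 6 and Smith normal form diag(1,1,1,1,1,1).

Boundary ∂_2: C_2 → C_1 sends each 2-simplex [p,q,r] to [q,r] − [p,r] + [p,q]. For instance
  ∂[1,5,6] = [5,6] − [1,6] + [1,5],
  ∂[1,3,4] = [3,4] − [1,4] + [1,3].
This gives a 21×14 integer matrix of rank 13; reducing to Smith normal form yields diagonal entries (1,1,1,1,1,1,1,1,1,1,1,1,1).

From H_k ≅ ker(∂_k) / im(∂_{k+1}) we obtain:

  H_0: rank C_0 − rank ∂_1 = 7 − 6 = 1, and the invariant factors of ∂_1 are all 1, so H_0 ≅ Z.
  H_1: rank ker ∂_1 − rank ∂_2 = (21 − 6) − 13 = 2, and the invariant factors of ∂_2 are all 1, so H_1 ≅ Z^2.
  H_2: rank ker ∂_2 − rank ∂_3 = (14 − 13) − 0 = 1, and there is no ∂_3, so H_2 ≅ Z.

As a check, the Euler characteristic is 7 − 21 + 14 = 0, which agrees with 1 − 2 + 1 = 0.
(K is a triangulation of the torus T^2.)

H_0 = Z,  H_1 = Z^2,  H_2 = Z.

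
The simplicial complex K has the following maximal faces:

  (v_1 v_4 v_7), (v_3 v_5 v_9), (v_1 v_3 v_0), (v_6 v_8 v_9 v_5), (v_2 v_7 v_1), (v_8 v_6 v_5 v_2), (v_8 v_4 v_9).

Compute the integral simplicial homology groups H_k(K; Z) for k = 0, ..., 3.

Order the vertices as v_0 < v_1 < v_2 < v_3 < v_4 < v_5 < v_6 < v_7 < v_8 < v_9. Listing each simplex with vertices in this order, K has dimension 3 with simplices:

  0-simplices (10): [v_0], [v_1], [v_2], [v_3], [v_4], [v_5], [v_6], [v_7], [v_8], [v_9]
  1-simplices (21): (21 of them)
  2-simplices (12): (12 of them)
  3-simplices (2): [v_2,v_5,v_6,v_8], [v_5,v_6,v_8,v_9]

giving chain groups C_0 ≅ Z^10, C_1 ≅ Z^21, C_2 ≅ Z^12, C_3 ≅ Z^2.

The boundary map ∂_1: C_1 → C_0 maps an edge to its endpoints' difference, ∂[p,q] = q − p. For instance
  ∂[v_1,v_7] = [v_7] − [v_1].
As a 10×21 matrix over Z this has rank 9, with invariant factors (1,1,1,1,1,1,1,1,1).

Boundary ∂_2: C_2 → C_1 acts by ∂[p,q,r] = [q,r] − [p,r] + [p,q]. For instance
  ∂[v_5,v_6,v_8] = [v_6,v_8] − [v_5,v_8] + [v_5,v_6],
  ∂[v_2,v_6,v_8] = [v_6,v_8] − [v_2,v_8] + [v_2,v_6].
As a 21×12 matrix over Z this has rank 10, with invariant factors (1,1,1,1,1,1,1,1,1,1).

The boundary map ∂_3: C_3 → C_2 sends each 3-simplex σ to the alternating sum Σ_i (−1)^i (σ with its i-th vertex removed). For instance
  ∂[v_5,v_6,v_8,v_9] = [v_6,v_8,v_9] − [v_5,v_8,v_9] + [v_5,v_6,v_9] − [v_5,v_6,v_8],
  ∂[v_2,v_5,v_6,v_8] = [v_5,v_6,v_8] − [v_2,v_6,v_8] + [v_2,v_5,v_8] − [v_2,v_5,v_6].
As a 12×2 matrix over Z this has rank 2, with invariant factors (1,1).

Reading off H_k = ker ∂_k / im ∂_{k+1}:

  H_0: rank C_0 − rank ∂_1 = 10 − 9 = 1, and the invariant factors of ∂_1 are all 1, so H_0 = Z.
  H_1: rank ker ∂_1 − rank ∂_2 = (21 − 9) − 10 = 2, and the invariant factors of ∂_2 are all 1, so H_1 = Z^2.
  H_2: rank ker ∂_2 − rank ∂_3 = (12 − 10) − 2 = 0, and the invariant factors of ∂_3 are all 1, so H_2 = 0.
  H_3: rank ker ∂_3 − rank ∂_4 = (2 − 2) − 0 = 0, and there is no ∂_4, so H_3 = 0.

H_0 = Z,  H_1 = Z^2,  H_2 = 0,  H_3 = 0.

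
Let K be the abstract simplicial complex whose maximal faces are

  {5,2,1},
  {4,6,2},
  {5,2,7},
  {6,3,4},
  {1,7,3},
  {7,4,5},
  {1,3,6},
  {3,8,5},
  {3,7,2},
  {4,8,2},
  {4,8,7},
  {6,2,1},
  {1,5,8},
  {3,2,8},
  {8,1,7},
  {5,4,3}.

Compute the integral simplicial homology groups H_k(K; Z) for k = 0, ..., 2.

Take the total order 1 < 2 < 3 < 4 < 5 < 6 < 7 < 8 on the vertex set. Then K (dimension 2) consists of the simplices:

  0-simplices (8): [1], [2], [3], [4], [5], [6], [7], [8]
  1-simplices (24): (24 of them)
  2-simplices (16): [1,2,5], [1,2,6], [1,3,6], [1,3,7], [1,5,8], [1,7,8], [2,3,7], [2,3,8], [2,4,6], [2,4,8], [2,5,7], [3,4,5], [3,4,6], [3,5,8], [4,5,7], [4,7,8]

so the chain groups are C_0 ≅ Z^8, C_1 ≅ Z^24, C_2 ≅ Z^16.

∂_1: C_1 → C_0 sends each edge [p,q] (with p < q) to q − p. For instance
  ∂[2,8] = [8] − [2].
The 8×24 boundary matrix has rank 7 and Smith normal form diag(1,1,1,1,1,1,1).

The boundary map ∂_2: C_2 → C_1 sends each 2-simplex [p,q,r] to [q,r] − [p,r] + [p,q]. For instance
  ∂[2,3,8] = [3,8] − [2,8] + [2,3],
  ∂[2,4,8] = [4,8] − [2,8] + [2,4].
The resulting 24×16 matrix has rank 15, and its Smith normal form has invariant factors (1,1,1,1,1,1,1,1,1,1,1,1,1,1,1).

Computing H_k = (kernel of ∂_k) / (image of ∂_{k+1}):

  H_0: rank C_0 − rank ∂_1 = 8 − 7 = 1, and the invariant factors of ∂_1 are all 1, so H_0 ≅ Z.
  H_1: rank ker ∂_1 − rank ∂_2 = (24 − 7) − 15 = 2, and the invariant factors of ∂_2 are all 1, so H_1 ≅ Z^2.
  H_2: rank ker ∂_2 − rank ∂_3 = (16 − 15) − 0 = 1, and there is no ∂_3, so H_2 ≅ Z.

(K is a triangulation of the torus T^2.)

H_0 ≅ Z,  H_1 ≅ Z^2,  H_2 ≅ Z.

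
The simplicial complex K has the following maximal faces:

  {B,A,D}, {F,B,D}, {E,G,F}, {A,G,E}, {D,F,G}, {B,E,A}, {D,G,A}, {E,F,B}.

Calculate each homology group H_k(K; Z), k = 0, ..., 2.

Fix the vertex order A < B < D < E < F < G and write every simplex with vertices in increasing order. Then dim K = 2 and the simplices of K are:

  0-simplices (6): A, B, D, E, F, G
  1-simplices (12): AB, AD, AE, AG, BD, BE, BF, DF, DG, EF, EG, FG
  2-simplices (8): ABD, ABE, ADG, AEG, BDF, BEF, DFG, EFG

Hence C_0 ≅ Z^6, C_1 ≅ Z^12, C_2 ≅ Z^8.

∂_1: C_1 → C_0 maps an edge to its endpoints' difference, ∂[p,q] = q − p. For instance
  ∂EG = G − E.
The 6×12 boundary matrix has rank 5 and Smith normal form diag(1,1,1,1,1).

Boundary ∂_2: C_2 → C_1 maps a triangle to the signed sum of its edges. For instance
  ∂EFG = FG − EG + EF,
  ∂ABD = BD − AD + AB.
As a 12×8 matrix over Z this has rank 7, with invariant factors (1,1,1,1,1,1,1).

Reading off H_k = ker ∂_k / im ∂_{k+1}:

  H_0: rank C_0 − rank ∂_1 = 6 − 5 = 1, and the invariant factors of ∂_1 are all 1, so H_0 ≅ Z.
  H_1: rank ker ∂_1 − rank ∂_2 = (12 − 5) − 7 = 0, and the invariant factors of ∂_2 are all 1, so H_1 ≅ 0.
  H_2: rank ker ∂_2 − rank ∂_3 = (8 − 7) − 0 = 1, and there is no ∂_3, so H_2 ≅ Z.

As a check, the Euler characteristic is 6 − 12 + 8 = 2, which agrees with 1 − 0 + 1 = 2.

H_0 = Z,  H_1 = 0,  H_2 = Z.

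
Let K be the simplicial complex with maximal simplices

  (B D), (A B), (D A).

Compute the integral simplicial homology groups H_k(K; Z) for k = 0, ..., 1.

Fix the vertex order A < B < D and write every simplex with vertices in increasing order. Then dim K = 1 and the simplices of K are:

  0-simplices (3): A, B, D
  1-simplices (3): AB, AD, BD

Hence C_0 ≅ Z^3, C_1 ≅ Z^3.

∂_1: C_1 → C_0 maps an edge to its endpoints' difference, ∂[p,q] = q − p.
The resulting 3×3 matrix has rank 2, and its Smith normal form has invariant factors (1,1).

Now H_k = ker ∂_k / im ∂_{k+1}, so:

  H_0: rank C_0 − rank ∂_1 = 3 − 2 = 1, and the invariant factors of ∂_1 are all 1, so H_0 = Z.
  H_1: rank ker ∂_1 − rank ∂_2 = (3 − 2) − 0 = 1, and there is no ∂_2, so H_1 = Z.

As a check, the Euler characteristic is 3 − 3 = 0, which agrees with 1 − 1 = 0.

H_0 = Z,  H_1 = Z.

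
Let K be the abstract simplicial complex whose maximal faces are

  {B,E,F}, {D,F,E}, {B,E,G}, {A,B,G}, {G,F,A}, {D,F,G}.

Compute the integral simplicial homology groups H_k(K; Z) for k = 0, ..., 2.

H_0 ≅ Z,  H_1 ≅ Z,  H_2 = 0.

We work with the vertex ordering A < B < D < E < F < G. The simplices of K, each written with vertices in increasing order, are:

  0-simplices (6): A, B, D, E, F, G
  1-simplices (12): AB, AF, AG, BE, BF, BG, DE, DF, DG, EF, EG, FG
  2-simplices (6): ABG, AFG, BEF, BEG, DEF, DFG

Hence C_0 ≅ Z^6, C_1 ≅ Z^12, C_2 ≅ Z^6.

The boundary map ∂_1: C_1 → C_0 sends each edge [p,q] (with p < q) to q − p. For instance
  ∂DG = G − D.
The resulting 6×12 matrix has rank 5, and its Smith normal form has invariant factors (1,1,1,1,1).

The boundary map ∂_2: C_2 → C_1 sends each 2-simplex [p,q,r] to [q,r] − [p,r] + [p,q]. For instance
  ∂DFG = FG − DG + DF,
  ∂BEG = EG − BG + BE.
As a 12×6 matrix over Z this has rank 6, with invariant factors (1,1,1,1,1,1).

From H_k ≅ ker(∂_k) / im(∂_{k+1}) we obtain:

  H_0: rank C_0 − rank ∂_1 = 6 − 5 = 1, and the invariant factors of ∂_1 are all 1, so H_0 = Z.
  H_1: rank ker ∂_1 − rank ∂_2 = (12 − 5) − 6 = 1, and the invariant factors of ∂_2 are all 1, so H_1 = Z.
  H_2: rank ker ∂_2 − rank ∂_3 = (6 − 6) − 0 = 0, and there is no ∂_3, so H_2 = 0.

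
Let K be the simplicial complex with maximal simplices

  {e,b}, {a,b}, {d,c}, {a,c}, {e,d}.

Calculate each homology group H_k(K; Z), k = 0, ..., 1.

H_0 = Z,  H_1 = Z.

Order the vertices as a < b < c < d < e. Listing each simplex with vertices in this order, K has dimension 1 with simplices:

  0-simplices (5): a, b, c, d, e
  1-simplices (5): ab, ac, be, cd, de

giving chain groups C_0 ≅ Z^5, C_1 ≅ Z^5.

The boundary map ∂_1: C_1 → C_0 maps an edge to its endpoints' difference, ∂[p,q] = q − p. For instance
  ∂de = e − d.
The 5×5 boundary matrix has rank 4 and Smith normal form diag(1,1,1,1).

Computing H_k = (kernel of ∂_k) / (image of ∂_{k+1}):

  H_0: rank C_0 − rank ∂_1 = 5 − 4 = 1, and the invariant factors of ∂_1 are all 1, so H_0 = Z.
  H_1: rank ker ∂_1 − rank ∂_2 = (5 − 4) − 0 = 1, and there is no ∂_2, so H_1 = Z.

As a check, the Euler characteristic is 5 − 5 = 0, which agrees with 1 − 1 = 0.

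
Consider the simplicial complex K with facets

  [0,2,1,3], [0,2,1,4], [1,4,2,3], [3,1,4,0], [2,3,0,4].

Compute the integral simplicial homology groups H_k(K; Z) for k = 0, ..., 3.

Order the vertices as 0 < 1 < 2 < 3 < 4. Listing each simplex with vertices in this order, K has dimension 3 with simplices:

  0-simplices (5): [0], [1], [2], [3], [4]
  1-simplices (10): [0,1], [0,2], [0,3], [0,4], [1,2], [1,3], [1,4], [2,3], [2,4], [3,4]
  2-simplices (10): [0,1,2], [0,1,3], [0,1,4], [0,2,3], [0,2,4], [0,3,4], [1,2,3], [1,2,4], [1,3,4], [2,3,4]
  3-simplices (5): [0,1,2,3], [0,1,2,4], [0,1,3,4], [0,2,3,4], [1,2,3,4]

so the chain groups are C_0 ≅ Z^5, C_1 ≅ Z^10, C_2 ≅ Z^10, C_3 ≅ Z^5.

The boundary map ∂_1: C_1 → C_0 maps an edge to its endpoints' difference, ∂[p,q] = q − p. For instance
  ∂[0,4] = [4] − [0].
As a 5×10 matrix over Z this has rank 4, with invariant factors (1,1,1,1).

Boundary ∂_2: C_2 → C_1 maps a triangle to the signed sum of its edges. For instance
  ∂[0,2,3] = [2,3] − [0,3] + [0,2],
  ∂[1,3,4] = [3,4] − [1,4] + [1,3].
The 10×10 boundary matrix has rank 6 and Smith normal form diag(1,1,1,1,1,1).

The boundary map ∂_3: C_3 → C_2 sends each 3-simplex σ to the alternating sum Σ_i (−1)^i (σ with its i-th vertex removed). For instance
  ∂[0,2,3,4] = [2,3,4] − [0,3,4] + [0,2,4] − [0,2,3],
  ∂[1,2,3,4] = [2,3,4] − [1,3,4] + [1,2,4] − [1,2,3].
The 10×5 boundary matrix has rank 4 and Smith normal form diag(1,1,1,1).

Reading off H_k = ker ∂_k / im ∂_{k+1}:

  H_0: rank C_0 − rank ∂_1 = 5 − 4 = 1, and the invariant factors of ∂_1 are all 1, so H_0 ≅ Z.
  H_1: rank ker ∂_1 − rank ∂_2 = (10 − 4) − 6 = 0, and the invariant factors of ∂_2 are all 1, so H_1 ≅ 0.
  H_2: rank ker ∂_2 − rank ∂_3 = (10 − 6) − 4 = 0, and the invariant factors of ∂_3 are all 1, so H_2 ≅ 0.
  H_3: rank ker ∂_3 − rank ∂_4 = (5 − 4) − 0 = 1, and there is no ∂_4, so H_3 ≅ Z.

(K is a triangulation of the 3-sphere S^3.)

H_0 = Z,  H_1 = 0,  H_2 = 0,  H_3 = Z.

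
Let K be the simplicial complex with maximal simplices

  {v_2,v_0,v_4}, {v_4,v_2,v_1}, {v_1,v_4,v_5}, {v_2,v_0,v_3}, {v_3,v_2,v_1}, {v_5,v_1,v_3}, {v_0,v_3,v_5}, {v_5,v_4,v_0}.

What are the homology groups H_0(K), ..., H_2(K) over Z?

H_0 ≅ Z,  H_1 = 0,  H_2 ≅ Z.

Take the total order v_0 < v_1 < v_2 < v_3 < v_4 < v_5 on the vertex set. Then K (dimension 2) consists of the simplices:

  0-simplices (6): [v_0], [v_1], [v_2], [v_3], [v_4], [v_5]
  1-simplices (12): [v_0,v_2], [v_0,v_3], [v_0,v_4], [v_0,v_5], [v_1,v_2], [v_1,v_3], [v_1,v_4], [v_1,v_5], [v_2,v_3], [v_2,v_4], [v_3,v_5], [v_4,v_5]
  2-simplices (8): [v_0,v_2,v_3], [v_0,v_2,v_4], [v_0,v_3,v_5], [v_0,v_4,v_5], [v_1,v_2,v_3], [v_1,v_2,v_4], [v_1,v_3,v_5], [v_1,v_4,v_5]

Hence C_0 ≅ Z^6, C_1 ≅ Z^12, C_2 ≅ Z^8.

∂_1: C_1 → C_0 is given by ∂[p,q] = [q] − [p]. For instance
  ∂[v_0,v_3] = [v_3] − [v_0].
As a 6×12 matrix over Z this has rank 5, with invariant factors (1,1,1,1,1).

Boundary ∂_2: C_2 → C_1 sends each 2-simplex [p,q,r] to [q,r] − [p,r] + [p,q]. For instance
  ∂[v_1,v_2,v_4] = [v_2,v_4] − [v_1,v_4] + [v_1,v_2],
  ∂[v_0,v_2,v_4] = [v_2,v_4] − [v_0,v_4] + [v_0,v_2].
The resulting 12×8 matrix has rank 7, and its Smith normal form has invariant factors (1,1,1,1,1,1,1).

Now H_k = ker ∂_k / im ∂_{k+1}, so:

  H_0: rank C_0 − rank ∂_1 = 6 − 5 = 1, and the invariant factors of ∂_1 are all 1, so H_0 = Z.
  H_1: rank ker ∂_1 − rank ∂_2 = (12 − 5) − 7 = 0, and the invariant factors of ∂_2 are all 1, so H_1 = 0.
  H_2: rank ker ∂_2 − rank ∂_3 = (8 − 7) − 0 = 1, and there is no ∂_3, so H_2 = Z.

(K is a triangulation of the 2-sphere S^2.)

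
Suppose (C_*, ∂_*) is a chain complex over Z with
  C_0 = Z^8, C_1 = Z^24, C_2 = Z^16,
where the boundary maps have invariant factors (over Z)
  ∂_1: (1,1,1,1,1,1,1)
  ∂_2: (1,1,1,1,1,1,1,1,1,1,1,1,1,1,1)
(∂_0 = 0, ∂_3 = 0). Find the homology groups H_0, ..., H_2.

H_0 = Z,  H_1 = Z^2,  H_2 = Z.

H_0: b_0 = 8 − 0 − 7 = 1; torsion from ∂_1 factors > 1: none. So H_0 = Z.
H_1: b_1 = 24 − 7 − 15 = 2; torsion from ∂_2 factors > 1: none. So H_1 = Z^2.
H_2: b_2 = 16 − 15 − 0 = 1; torsion from ∂_3 factors > 1: none. So H_2 = Z.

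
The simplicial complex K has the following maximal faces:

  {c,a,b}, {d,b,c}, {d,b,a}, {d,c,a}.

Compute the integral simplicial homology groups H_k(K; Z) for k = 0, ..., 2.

H_0 = Z,  H_1 = 0,  H_2 = Z.

K has 4 vertices, 6 edges, 4 triangles.
rank ∂_0 = 0, rank ∂_1 = 3 ⇒ b_0 = 4 − 0 − 3 = 1; all invariant factors of ∂_1 are 1 so no torsion. So H_0 = Z.
rank ∂_1 = 3, rank ∂_2 = 3 ⇒ b_1 = 6 − 3 − 3 = 0; all invariant factors of ∂_2 are 1 so no torsion. So H_1 = 0.
rank ∂_2 = 3, rank ∂_3 = 0 ⇒ b_2 = 4 − 3 − 0 = 1. So H_2 = Z.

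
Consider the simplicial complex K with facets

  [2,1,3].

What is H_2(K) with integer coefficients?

H_2 ≅ 0.

Take the total order 1 < 2 < 3 on the vertex set. Then K (dimension 2) consists of the simplices:

  0-simplices (3): [1], [2], [3]
  1-simplices (3): [1,2], [1,3], [2,3]
  2-simplices (1): [1,2,3]

giving chain groups C_0 ≅ Z^3, C_1 ≅ Z^3, C_2 ≅ Z^1.

Boundary ∂_1: C_1 → C_0 is given by ∂[p,q] = [q] − [p]. For instance
  ∂[2,3] = [3] − [2].
This gives a 3×3 integer matrix of rank 2; reducing to Smith normal form yields diagonal entries (1,1).

Boundary ∂_2: C_2 → C_1 maps a triangle to the signed sum of its edges. For instance
  ∂[1,2,3] = [2,3] − [1,3] + [1,2].
The resulting 3×1 matrix has rank 1, and its Smith normal form has invariant factors (1).

Reading off H_k = ker ∂_k / im ∂_{k+1}:

  H_2: rank ker ∂_2 − rank ∂_3 = (1 − 1) − 0 = 0, and there is no ∂_3, so H_2 = 0.

(K is a triangulation of the 2-simplex.)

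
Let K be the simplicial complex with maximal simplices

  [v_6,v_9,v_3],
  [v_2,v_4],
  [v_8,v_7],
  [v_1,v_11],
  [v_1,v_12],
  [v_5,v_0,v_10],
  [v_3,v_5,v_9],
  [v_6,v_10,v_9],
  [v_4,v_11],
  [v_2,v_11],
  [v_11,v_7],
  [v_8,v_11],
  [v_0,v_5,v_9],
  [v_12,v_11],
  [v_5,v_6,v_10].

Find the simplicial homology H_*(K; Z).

H_0 ≅ Z^2,  H_1 ≅ Z^4,  H_2 = 0.

K has 13 vertices, 21 edges, 6 triangles.
rank ∂_0 = 0, rank ∂_1 = 11 ⇒ b_0 = 13 − 0 − 11 = 2; all invariant factors of ∂_1 are 1 so no torsion. So H_0 = Z^2.
rank ∂_1 = 11, rank ∂_2 = 6 ⇒ b_1 = 21 − 11 − 6 = 4; all invariant factors of ∂_2 are 1 so no torsion. So H_1 = Z^4.
rank ∂_2 = 6, rank ∂_3 = 0 ⇒ b_2 = 6 − 6 − 0 = 0. So H_2 = 0.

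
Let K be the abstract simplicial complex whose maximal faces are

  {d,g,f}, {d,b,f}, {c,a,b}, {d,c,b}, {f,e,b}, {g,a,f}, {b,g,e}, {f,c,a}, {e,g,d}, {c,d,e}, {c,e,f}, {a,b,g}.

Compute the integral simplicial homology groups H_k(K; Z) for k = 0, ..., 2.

Order the vertices as a < b < c < d < e < f < g. Listing each simplex with vertices in this order, K has dimension 2 with simplices:

  0-simplices (7): a, b, c, d, e, f, g
  1-simplices (18): ab, ac, af, ag, bc, bd, be, bf, bg, cd, ce, cf, de, df, dg, ef, eg, fg
  2-simplices (12): abc, abg, acf, afg, bcd, bdf, bef, beg, cde, cef, deg, dfg

giving chain groups C_0 ≅ Z^7, C_1 ≅ Z^18, C_2 ≅ Z^12.

Boundary ∂_1: C_1 → C_0 maps an edge to its endpoints' difference, ∂[p,q] = q − p. For instance
  ∂ce = e − c.
This gives a 7×18 integer matrix of rank 6; reducing to Smith normal form yields diagonal entries (1,1,1,1,1,1).

∂_2: C_2 → C_1 acts by ∂[p,q,r] = [q,r] − [p,r] + [p,q]. For instance
  ∂deg = eg − dg + de,
  ∂abc = bc − ac + ab.
The 18×12 boundary matrix has rank 12 and Smith normal form diag(1,1,1,1,1,1,1,1,1,1,1,2).

Computing H_k = (kernel of ∂_k) / (image of ∂_{k+1}):

  H_0: rank C_0 − rank ∂_1 = 7 − 6 = 1, and the invariant factors of ∂_1 are all 1, so H_0 = Z.
  H_1: rank ker ∂_1 − rank ∂_2 = (18 − 6) − 12 = 0, and ∂_2 has invariant factor 2 > 1, so H_1 = Z/2.
  H_2: rank ker ∂_2 − rank ∂_3 = (12 − 12) − 0 = 0, and there is no ∂_3, so H_2 = 0.

As a check, the Euler characteristic is 7 − 18 + 12 = 1, which agrees with 1 − 0 + 0 = 1.

H_0 ≅ Z,  H_1 ≅ Z/2,  H_2 = 0.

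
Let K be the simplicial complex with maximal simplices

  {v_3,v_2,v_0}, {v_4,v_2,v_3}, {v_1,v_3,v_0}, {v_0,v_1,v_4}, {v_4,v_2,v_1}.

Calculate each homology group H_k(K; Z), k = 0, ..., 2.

Order the vertices as v_0 < v_1 < v_2 < v_3 < v_4. Listing each simplex with vertices in this order, K has dimension 2 with simplices:

  0-simplices (5): [v_0], [v_1], [v_2], [v_3], [v_4]
  1-simplices (10): [v_0,v_1], [v_0,v_2], [v_0,v_3], [v_0,v_4], [v_1,v_2], [v_1,v_3], [v_1,v_4], [v_2,v_3], [v_2,v_4], [v_3,v_4]
  2-simplices (5): [v_0,v_1,v_3], [v_0,v_1,v_4], [v_0,v_2,v_3], [v_1,v_2,v_4], [v_2,v_3,v_4]

giving chain groups C_0 ≅ Z^5, C_1 ≅ Z^10, C_2 ≅ Z^5.

∂_1: C_1 → C_0 is given by ∂[p,q] = [q] − [p]. For instance
  ∂[v_0,v_4] = [v_4] − [v_0].
This gives a 5×10 integer matrix of rank 4; reducing to Smith normal form yields diagonal entries (1,1,1,1).

∂_2: C_2 → C_1 sends each 2-simplex [p,q,r] to [q,r] − [p,r] + [p,q]. For instance
  ∂[v_0,v_1,v_3] = [v_1,v_3] − [v_0,v_3] + [v_0,v_1],
  ∂[v_0,v_1,v_4] = [v_1,v_4] − [v_0,v_4] + [v_0,v_1].
The resulting 10×5 matrix has rank 5, and its Smith normal form has invariant factors (1,1,1,1,1).

Now H_k = ker ∂_k / im ∂_{k+1}, so:

  H_0: rank C_0 − rank ∂_1 = 5 − 4 = 1, and the invariant factors of ∂_1 are all 1, so H_0 = Z.
  H_1: rank ker ∂_1 − rank ∂_2 = (10 − 4) − 5 = 1, and the invariant factors of ∂_2 are all 1, so H_1 = Z.
  H_2: rank ker ∂_2 − rank ∂_3 = (5 − 5) − 0 = 0, and there is no ∂_3, so H_2 = 0.

H_0 = Z,  H_1 = Z,  H_2 = 0.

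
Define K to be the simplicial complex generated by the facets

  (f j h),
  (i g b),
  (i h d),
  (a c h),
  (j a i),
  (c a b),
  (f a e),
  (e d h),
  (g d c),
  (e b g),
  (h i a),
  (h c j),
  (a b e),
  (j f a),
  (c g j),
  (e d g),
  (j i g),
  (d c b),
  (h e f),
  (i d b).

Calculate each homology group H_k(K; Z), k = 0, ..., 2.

Order the vertices as a < b < c < d < e < f < g < h < i < j. Listing each simplex with vertices in this order, K has dimension 2 with simplices:

  0-simplices (10): a, b, c, d, e, f, g, h, i, j
  1-simplices (30): ab, ac, ae, af, ah, ai, aj, bc, bd, be, bg, bi, cd, cg, ch, cj, de, dg, dh, di, ef, eg, eh, fh, fj, gi, gj, hi, hj, ij
  2-simplices (20): abc, abe, ach, aef, afj, ahi, aij, bcd, bdi, beg, bgi, cdg, cgj, chj, deg, deh, dhi, efh, fhj, gij

Hence C_0 ≅ Z^10, C_1 ≅ Z^30, C_2 ≅ Z^20.

Boundary ∂_1: C_1 → C_0 maps an edge to its endpoints' difference, ∂[p,q] = q − p.
The resulting 10×30 matrix has rank 9, and its Smith normal form has invariant factors (1,1,1,1,1,1,1,1,1).

∂_2: C_2 → C_1 maps a triangle to the signed sum of its edges. For instance
  ∂bgi = gi − bi + bg,
  ∂afj = fj − aj + af.
The 30×20 boundary matrix has rank 20 and Smith normal form diag(1,1,1,1,1,1,1,1,1,1,1,1,1,1,1,1,1,1,1,2).

Reading off H_k = ker ∂_k / im ∂_{k+1}:

  H_0: rank C_0 − rank ∂_1 = 10 − 9 = 1, and the invariant factors of ∂_1 are all 1, so H_0 ≅ Z.
  H_1: rank ker ∂_1 − rank ∂_2 = (30 − 9) − 20 = 1, and ∂_2 has invariant factor 2 > 1, so H_1 ≅ Z ⊕ Z/2.
  H_2: rank ker ∂_2 − rank ∂_3 = (20 − 20) − 0 = 0, and there is no ∂_3, so H_2 ≅ 0.

(K is a triangulation of the Klein bottle.)

H_0 ≅ Z,  H_1 ≅ Z ⊕ Z/2,  H_2 = 0.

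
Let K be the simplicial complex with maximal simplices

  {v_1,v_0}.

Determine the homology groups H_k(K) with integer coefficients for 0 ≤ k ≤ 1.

Fix the vertex order v_0 < v_1 and write every simplex with vertices in increasing order. Then dim K = 1 and the simplices of K are:

  0-simplices (2): [v_0], [v_1]
  1-simplices (1): [v_0,v_1]

giving chain groups C_0 ≅ Z^2, C_1 ≅ Z^1.

Boundary ∂_1: C_1 → C_0 maps an edge to its endpoints' difference, ∂[p,q] = q − p.
As a 2×1 matrix over Z this has rank 1, with invariant factors (1).

From H_k ≅ ker(∂_k) / im(∂_{k+1}) we obtain:

  H_0: rank C_0 − rank ∂_1 = 2 − 1 = 1, and the invariant factors of ∂_1 are all 1, so H_0 = Z.
  H_1: rank ker ∂_1 − rank ∂_2 = (1 − 1) − 0 = 0, and there is no ∂_2, so H_1 = 0.

As a check, the Euler characteristic is 2 − 1 = 1, which agrees with 1 − 0 = 1.
(K is a triangulation of the 1-simplex.)

H_0 ≅ Z,  H_1 = 0.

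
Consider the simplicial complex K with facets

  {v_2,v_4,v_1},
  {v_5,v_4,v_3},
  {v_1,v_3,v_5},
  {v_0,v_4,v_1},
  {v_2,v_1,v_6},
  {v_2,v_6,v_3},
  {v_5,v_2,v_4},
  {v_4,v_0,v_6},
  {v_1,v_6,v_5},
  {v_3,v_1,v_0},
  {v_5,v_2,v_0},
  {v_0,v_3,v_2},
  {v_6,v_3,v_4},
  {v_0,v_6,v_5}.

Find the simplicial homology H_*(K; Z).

H_0 ≅ Z,  H_1 ≅ Z^2,  H_2 ≅ Z.

Fix the vertex order v_0 < v_1 < v_2 < v_3 < v_4 < v_5 < v_6 and write every simplex with vertices in increasing order. Then dim K = 2 and the simplices of K are:

  0-simplices (7): [v_0], [v_1], [v_2], [v_3], [v_4], [v_5], [v_6]
  1-simplices (21): (21 of them)
  2-simplices (14): (14 of them)

giving chain groups C_0 ≅ Z^7, C_1 ≅ Z^21, C_2 ≅ Z^14.

Boundary ∂_1: C_1 → C_0 is given by ∂[p,q] = [q] − [p].
The 7×21 boundary matrix has rank 6 and Smith normal form diag(1,1,1,1,1,1).

Boundary ∂_2: C_2 → C_1 maps a triangle to the signed sum of its edges. For instance
  ∂[v_0,v_4,v_6] = [v_4,v_6] − [v_0,v_6] + [v_0,v_4],
  ∂[v_0,v_5,v_6] = [v_5,v_6] − [v_0,v_6] + [v_0,v_5].
This gives a 21×14 integer matrix of rank 13; reducing to Smith normal form yields diagonal entries (1,1,1,1,1,1,1,1,1,1,1,1,1).

Now H_k = ker ∂_k / im ∂_{k+1}, so:

  H_0: rank C_0 − rank ∂_1 = 7 − 6 = 1, and the invariant factors of ∂_1 are all 1, so H_0 = Z.
  H_1: rank ker ∂_1 − rank ∂_2 = (21 − 6) − 13 = 2, and the invariant factors of ∂_2 are all 1, so H_1 = Z^2.
  H_2: rank ker ∂_2 − rank ∂_3 = (14 − 13) − 0 = 1, and there is no ∂_3, so H_2 = Z.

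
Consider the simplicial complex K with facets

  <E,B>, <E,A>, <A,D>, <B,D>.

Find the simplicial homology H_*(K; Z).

H_0 ≅ Z,  H_1 ≅ Z.

Fix the vertex order A < B < D < E and write every simplex with vertices in increasing order. Then dim K = 1 and the simplices of K are:

  0-simplices (4): A, B, D, E
  1-simplices (4): AD, AE, BD, BE

so the chain groups are C_0 ≅ Z^4, C_1 ≅ Z^4.

∂_1: C_1 → C_0 maps an edge to its endpoints' difference, ∂[p,q] = q − p.
The resulting 4×4 matrix has rank 3, and its Smith normal form has invariant factors (1,1,1).

From H_k ≅ ker(∂_k) / im(∂_{k+1}) we obtain:

  H_0: rank C_0 − rank ∂_1 = 4 − 3 = 1, and the invariant factors of ∂_1 are all 1, so H_0 = Z.
  H_1: rank ker ∂_1 − rank ∂_2 = (4 − 3) − 0 = 1, and there is no ∂_2, so H_1 = Z.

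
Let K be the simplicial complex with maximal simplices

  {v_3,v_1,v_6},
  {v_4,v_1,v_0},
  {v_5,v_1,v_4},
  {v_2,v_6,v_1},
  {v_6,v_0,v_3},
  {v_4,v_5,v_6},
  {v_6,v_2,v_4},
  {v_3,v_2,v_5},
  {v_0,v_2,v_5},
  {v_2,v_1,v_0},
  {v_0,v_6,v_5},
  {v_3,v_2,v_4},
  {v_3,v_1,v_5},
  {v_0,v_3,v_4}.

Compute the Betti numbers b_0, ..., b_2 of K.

b_0 = 1, b_1 = 2, b_2 = 1.

Fix the vertex order v_0 < v_1 < v_2 < v_3 < v_4 < v_5 < v_6 and write every simplex with vertices in increasing order. Then dim K = 2 and the simplices of K are:

  0-simplices (7): [v_0], [v_1], [v_2], [v_3], [v_4], [v_5], [v_6]
  1-simplices (21): (21 of them)
  2-simplices (14): (14 of them)

Hence C_0 ≅ Z^7, C_1 ≅ Z^21, C_2 ≅ Z^14.

Boundary ∂_1: C_1 → C_0 is given by ∂[p,q] = [q] − [p]. For instance
  ∂[v_5,v_6] = [v_6] − [v_5].
As a 7×21 matrix over Z this has rank 6, with invariant factors (1,1,1,1,1,1).

Boundary ∂_2: C_2 → C_1 maps a triangle to the signed sum of its edges. For instance
  ∂[v_0,v_2,v_5] = [v_2,v_5] − [v_0,v_5] + [v_0,v_2],
  ∂[v_1,v_4,v_5] = [v_4,v_5] − [v_1,v_5] + [v_1,v_4].
As a 21×14 matrix over Z this has rank 13, with invariant factors (1,1,1,1,1,1,1,1,1,1,1,1,1).

Computing H_k = (kernel of ∂_k) / (image of ∂_{k+1}):

  H_0: rank C_0 − rank ∂_1 = 7 − 6 = 1, and the invariant factors of ∂_1 are all 1, so H_0 ≅ Z.
  H_1: rank ker ∂_1 − rank ∂_2 = (21 − 6) − 13 = 2, and the invariant factors of ∂_2 are all 1, so H_1 ≅ Z^2.
  H_2: rank ker ∂_2 − rank ∂_3 = (14 − 13) − 0 = 1, and there is no ∂_3, so H_2 ≅ Z.

Hence the Betti numbers are b_0 = 1, b_1 = 2, b_2 = 1.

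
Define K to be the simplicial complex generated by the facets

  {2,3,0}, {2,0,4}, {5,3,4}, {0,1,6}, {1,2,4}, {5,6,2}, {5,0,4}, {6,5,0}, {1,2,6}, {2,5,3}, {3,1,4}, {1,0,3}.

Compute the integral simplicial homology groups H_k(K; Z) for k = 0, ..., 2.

K has 7 vertices, 18 edges, 12 triangles.
rank ∂_0 = 0, rank ∂_1 = 6 ⇒ b_0 = 7 − 0 − 6 = 1; all invariant factors of ∂_1 are 1 so no torsion. So H_0 = Z.
rank ∂_1 = 6, rank ∂_2 = 12 ⇒ b_1 = 18 − 6 − 12 = 0; ∂_2 has invariant factor(s) [2] giving torsion. So H_1 = Z/2Z.
rank ∂_2 = 12, rank ∂_3 = 0 ⇒ b_2 = 12 − 12 − 0 = 0. So H_2 = 0.

H_0 = Z,  H_1 = Z/2Z,  H_2 = 0.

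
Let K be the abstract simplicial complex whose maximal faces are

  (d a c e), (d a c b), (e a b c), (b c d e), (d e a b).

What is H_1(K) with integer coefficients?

H_1 ≅ 0.

Take the total order a < b < c < d < e on the vertex set. Then K (dimension 3) consists of the simplices:

  0-simplices (5): a, b, c, d, e
  1-simplices (10): ab, ac, ad, ae, bc, bd, be, cd, ce, de
  2-simplices (10): abc, abd, abe, acd, ace, ade, bcd, bce, bde, cde
  3-simplices (5): abcd, abce, abde, acde, bcde

giving chain groups C_0 ≅ Z^5, C_1 ≅ Z^10, C_2 ≅ Z^10, C_3 ≅ Z^5.

∂_1: C_1 → C_0 is given by ∂[p,q] = [q] − [p]. For instance
  ∂ac = c − a.
The 5×10 boundary matrix has rank 4 and Smith normal form diag(1,1,1,1).

∂_2: C_2 → C_1 maps a triangle to the signed sum of its edges. For instance
  ∂bcd = cd − bd + bc,
  ∂bde = de − be + bd.
The resulting 10×10 matrix has rank 6, and its Smith normal form has invariant factors (1,1,1,1,1,1).

The boundary map ∂_3: C_3 → C_2 sends each 3-simplex σ to the alternating sum Σ_i (−1)^i (σ with its i-th vertex removed). For instance
  ∂abcd = bcd − acd + abd − abc,
  ∂abce = bce − ace + abe − abc.
The resulting 10×5 matrix has rank 4, and its Smith normal form has invariant factors (1,1,1,1).

Now H_k = ker ∂_k / im ∂_{k+1}, so:

  H_1: rank ker ∂_1 − rank ∂_2 = (10 − 4) − 6 = 0, and the invariant factors of ∂_2 are all 1, so H_1 ≅ 0.

(K is a triangulation of the 3-sphere S^3.)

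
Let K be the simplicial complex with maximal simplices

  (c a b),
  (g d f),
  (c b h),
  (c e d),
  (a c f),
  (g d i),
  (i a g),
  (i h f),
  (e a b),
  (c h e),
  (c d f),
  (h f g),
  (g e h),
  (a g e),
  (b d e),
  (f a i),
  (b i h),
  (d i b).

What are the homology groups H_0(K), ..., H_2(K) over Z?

We work with the vertex ordering a < b < c < d < e < f < g < h < i. The simplices of K, each written with vertices in increasing order, are:

  0-simplices (9): a, b, c, d, e, f, g, h, i
  1-simplices (27): ab, ac, ae, af, ag, ai, bc, bd, be, bh, bi, cd, ce, cf, ch, de, df, dg, di, eg, eh, fg, fh, fi, gh, gi, hi
  2-simplices (18): abc, abe, acf, aeg, afi, agi, bch, bde, bdi, bhi, cde, cdf, ceh, dfg, dgi, egh, fgh, fhi

giving chain groups C_0 ≅ Z^9, C_1 ≅ Z^27, C_2 ≅ Z^18.

The boundary map ∂_1: C_1 → C_0 maps an edge to its endpoints' difference, ∂[p,q] = q − p. For instance
  ∂fg = g − f.
The 9×27 boundary matrix has rank 8 and Smith normal form diag(1,1,1,1,1,1,1,1).

The boundary map ∂_2: C_2 → C_1 maps a triangle to the signed sum of its edges. For instance
  ∂abe = be − ae + ab,
  ∂afi = fi − ai + af.
The 27×18 boundary matrix has rank 18 and Smith normal form diag(1,1,1,1,1,1,1,1,1,1,1,1,1,1,1,1,1,2).

From H_k ≅ ker(∂_k) / im(∂_{k+1}) we obtain:

  H_0: rank C_0 − rank ∂_1 = 9 − 8 = 1, and the invariant factors of ∂_1 are all 1, so H_0 = Z.
  H_1: rank ker ∂_1 − rank ∂_2 = (27 − 8) − 18 = 1, and ∂_2 has invariant factor 2 > 1, so H_1 = Z ⊕ Z_2.
  H_2: rank ker ∂_2 − rank ∂_3 = (18 − 18) − 0 = 0, and there is no ∂_3, so H_2 = 0.

(K is a triangulation of the Klein bottle.)

H_0 ≅ Z,  H_1 ≅ Z ⊕ Z_2,  H_2 = 0.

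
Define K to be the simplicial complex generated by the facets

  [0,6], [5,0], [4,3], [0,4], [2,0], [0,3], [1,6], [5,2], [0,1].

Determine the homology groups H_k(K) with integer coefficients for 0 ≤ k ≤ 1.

Fix the vertex order 0 < 1 < 2 < 3 < 4 < 5 < 6 and write every simplex with vertices in increasing order. Then dim K = 1 and the simplices of K are:

  0-simplices (7): [0], [1], [2], [3], [4], [5], [6]
  1-simplices (9): [0,1], [0,2], [0,3], [0,4], [0,5], [0,6], [1,6], [2,5], [3,4]

so the chain groups are C_0 ≅ Z^7, C_1 ≅ Z^9.

Boundary ∂_1: C_1 → C_0 sends each edge [p,q] (with p < q) to q − p. For instance
  ∂[3,4] = [4] − [3].
The resulting 7×9 matrix has rank 6, and its Smith normal form has invariant factors (1,1,1,1,1,1).

From H_k ≅ ker(∂_k) / im(∂_{k+1}) we obtain:

  H_0: rank C_0 − rank ∂_1 = 7 − 6 = 1, and the invariant factors of ∂_1 are all 1, so H_0 = Z.
  H_1: rank ker ∂_1 − rank ∂_2 = (9 − 6) − 0 = 3, and there is no ∂_2, so H_1 = Z^3.

As a check, the Euler characteristic is 7 − 9 = -2, which agrees with 1 − 3 = -2.

H_0 = Z,  H_1 = Z^3.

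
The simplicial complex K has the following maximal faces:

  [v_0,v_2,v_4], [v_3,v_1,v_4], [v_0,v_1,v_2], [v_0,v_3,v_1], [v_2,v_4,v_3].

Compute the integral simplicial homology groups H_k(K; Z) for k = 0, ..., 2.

Take the total order v_0 < v_1 < v_2 < v_3 < v_4 on the vertex set. Then K (dimension 2) consists of the simplices:

  0-simplices (5): [v_0], [v_1], [v_2], [v_3], [v_4]
  1-simplices (10): [v_0,v_1], [v_0,v_2], [v_0,v_3], [v_0,v_4], [v_1,v_2], [v_1,v_3], [v_1,v_4], [v_2,v_3], [v_2,v_4], [v_3,v_4]
  2-simplices (5): [v_0,v_1,v_2], [v_0,v_1,v_3], [v_0,v_2,v_4], [v_1,v_3,v_4], [v_2,v_3,v_4]

Hence C_0 ≅ Z^5, C_1 ≅ Z^10, C_2 ≅ Z^5.

The boundary map ∂_1: C_1 → C_0 sends each edge [p,q] (with p < q) to q − p.
The 5×10 boundary matrix has rank 4 and Smith normal form diag(1,1,1,1).

Boundary ∂_2: C_2 → C_1 acts by ∂[p,q,r] = [q,r] − [p,r] + [p,q]. For instance
  ∂[v_0,v_1,v_2] = [v_1,v_2] − [v_0,v_2] + [v_0,v_1],
  ∂[v_0,v_1,v_3] = [v_1,v_3] − [v_0,v_3] + [v_0,v_1].
The 10×5 boundary matrix has rank 5 and Smith normal form diag(1,1,1,1,1).

Reading off H_k = ker ∂_k / im ∂_{k+1}:

  H_0: rank C_0 − rank ∂_1 = 5 − 4 = 1, and the invariant factors of ∂_1 are all 1, so H_0 ≅ Z.
  H_1: rank ker ∂_1 − rank ∂_2 = (10 − 4) − 5 = 1, and the invariant factors of ∂_2 are all 1, so H_1 ≅ Z.
  H_2: rank ker ∂_2 − rank ∂_3 = (5 − 5) − 0 = 0, and there is no ∂_3, so H_2 ≅ 0.

(K is a triangulation of the Möbius band.)

H_0 = Z,  H_1 = Z,  H_2 = 0.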